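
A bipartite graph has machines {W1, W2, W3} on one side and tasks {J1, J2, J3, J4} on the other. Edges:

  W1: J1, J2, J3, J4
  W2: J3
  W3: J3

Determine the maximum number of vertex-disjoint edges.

2

Unit-capacity flow: source→left, listed edges, right→sink; max matching = max flow.
Augmenting path W1→J1 (+1); matched 1.
Augmenting path W2→J3 (+1); matched 2.
No augmenting path remains; maximum matching = 2.
König certificate: {W1, J3} is a vertex cover of size 2 (every listed pair touches it), so no matching can be larger.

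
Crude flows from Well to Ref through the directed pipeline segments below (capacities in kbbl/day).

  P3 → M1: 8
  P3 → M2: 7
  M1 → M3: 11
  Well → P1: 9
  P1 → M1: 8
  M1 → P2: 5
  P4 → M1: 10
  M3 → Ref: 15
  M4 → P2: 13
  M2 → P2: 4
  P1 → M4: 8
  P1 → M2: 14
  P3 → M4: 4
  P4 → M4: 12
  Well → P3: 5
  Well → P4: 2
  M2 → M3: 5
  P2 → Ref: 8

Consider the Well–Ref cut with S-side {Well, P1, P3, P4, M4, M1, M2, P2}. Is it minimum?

Given cut capacity: 11 + 5 + 8 = 24.
Augment Well→P1→M4→P2→Ref: bottleneck 8, flow now 8.
Augment Well→P1→M1→M3→Ref: bottleneck 1, flow now 9.
Augment Well→P3→M1→M3→Ref: bottleneck 5, flow now 14.
Augment Well→P4→M1→M3→Ref: bottleneck 2, flow now 16.
No augmenting path remains; maximum flow = 16.
In the residual graph, reachable from Well: {Well}.
Min-cut edges: Well→P1 (9), Well→P3 (5), Well→P4 (2); capacity 9 + 5 + 2 = 16.
Cut capacity 24 exceeds the max flow 16, so it is not minimum.

No — its capacity is 24, but the minimum cut has capacity 16.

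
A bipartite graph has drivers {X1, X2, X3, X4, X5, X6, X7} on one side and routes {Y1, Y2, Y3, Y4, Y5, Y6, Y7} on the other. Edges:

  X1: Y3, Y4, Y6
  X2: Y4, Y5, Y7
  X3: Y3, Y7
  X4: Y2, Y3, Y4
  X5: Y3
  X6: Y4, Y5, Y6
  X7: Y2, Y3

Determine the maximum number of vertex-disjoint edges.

6

Unit-capacity flow: source→left, listed edges, right→sink; max matching = max flow.
Augmenting path X1→Y3 (+1); matched 1.
Augmenting path X2→Y4 (+1); matched 2.
Augmenting path X3→Y7 (+1); matched 3.
Augmenting path X4→Y2 (+1); matched 4.
Augmenting path X6→Y5 (+1); matched 5.
Augmenting path X5→Y3→X1→Y6 (+1); matched 6.
No augmenting path remains; maximum matching = 6.
König certificate: {Y2, Y3, Y4, Y5, Y6, Y7} is a vertex cover of size 6 (every listed pair touches it), so no matching can be larger.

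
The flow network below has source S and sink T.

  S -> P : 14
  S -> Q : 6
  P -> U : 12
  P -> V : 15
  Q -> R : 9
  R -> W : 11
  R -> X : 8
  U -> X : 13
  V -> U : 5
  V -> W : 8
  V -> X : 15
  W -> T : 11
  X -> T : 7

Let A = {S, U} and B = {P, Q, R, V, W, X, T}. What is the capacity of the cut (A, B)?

33

Edges leaving {S, U}: S→P (14), S→Q (6), U→X (13).
Cut capacity = 14 + 6 + 13 = 33.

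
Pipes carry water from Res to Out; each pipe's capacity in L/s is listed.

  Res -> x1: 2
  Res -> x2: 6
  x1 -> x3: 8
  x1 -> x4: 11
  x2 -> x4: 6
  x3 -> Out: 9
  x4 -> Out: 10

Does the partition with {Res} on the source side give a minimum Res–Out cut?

Yes — it is a minimum cut (capacity 8).

Given cut capacity: 2 + 6 = 8.
Augment Res→x1→x3→Out: bottleneck 2, flow now 2.
Augment Res→x2→x4→Out: bottleneck 6, flow now 8.
No augmenting path remains; maximum flow = 8.
Cut capacity 8 equals the max flow, so it is a minimum cut.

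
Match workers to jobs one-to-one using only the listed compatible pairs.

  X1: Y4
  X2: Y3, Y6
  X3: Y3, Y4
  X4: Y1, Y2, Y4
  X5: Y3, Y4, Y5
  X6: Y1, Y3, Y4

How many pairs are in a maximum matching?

Unit-capacity flow: source→left, listed edges, right→sink; max matching = max flow.
Augmenting path X1→Y4 (+1); matched 1.
Augmenting path X2→Y3 (+1); matched 2.
Augmenting path X4→Y1 (+1); matched 3.
Augmenting path X5→Y5 (+1); matched 4.
Augmenting path X3→Y3→X2→Y6 (+1); matched 5.
Augmenting path X6→Y1→X4→Y2 (+1); matched 6.
No augmenting path remains; maximum matching = 6.
König certificate: {X1, X2, X3, X4, X5, X6} is a vertex cover of size 6 (every listed pair touches it), so no matching can be larger.

6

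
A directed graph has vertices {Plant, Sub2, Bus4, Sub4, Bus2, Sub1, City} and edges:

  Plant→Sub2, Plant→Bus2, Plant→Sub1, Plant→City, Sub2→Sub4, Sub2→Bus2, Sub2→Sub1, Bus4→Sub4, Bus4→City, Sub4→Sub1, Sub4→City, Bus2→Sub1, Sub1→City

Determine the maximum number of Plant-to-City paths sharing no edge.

3

Assign every edge capacity 1; by Menger, the answer equals the max flow.
Path Plant→City (+1); total 1.
Path Plant→Sub1→City (+1); total 2.
Path Plant→Sub2→Sub4→City (+1); total 3.
No residual Plant→City path; max flow = 3.
Certifying cut of size 3: {Plant→City, Plant→Sub2, Sub1→City}.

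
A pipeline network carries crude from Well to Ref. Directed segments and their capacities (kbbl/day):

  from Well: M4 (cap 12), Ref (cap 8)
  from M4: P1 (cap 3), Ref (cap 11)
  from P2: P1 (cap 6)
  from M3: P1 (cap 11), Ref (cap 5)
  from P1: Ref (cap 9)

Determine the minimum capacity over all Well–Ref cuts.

Augment Well→Ref: bottleneck 8, flow now 8.
Augment Well→M4→Ref: bottleneck 11, flow now 19.
Augment Well→M4→P1→Ref: bottleneck 1, flow now 20.
No augmenting path remains; maximum flow = 20.
By max-flow min-cut, the minimum cut capacity equals the max flow.
In the residual graph, reachable from Well: {Well}.
Min-cut edges: Well→M4 (12), Well→Ref (8); capacity 12 + 8 = 20.

20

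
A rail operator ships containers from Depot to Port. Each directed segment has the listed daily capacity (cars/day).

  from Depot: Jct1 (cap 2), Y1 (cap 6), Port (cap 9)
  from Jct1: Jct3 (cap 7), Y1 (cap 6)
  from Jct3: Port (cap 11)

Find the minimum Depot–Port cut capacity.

Augment Depot→Port: bottleneck 9, flow now 9.
Augment Depot→Jct1→Jct3→Port: bottleneck 2, flow now 11.
No augmenting path remains; maximum flow = 11.
By max-flow min-cut, the minimum cut capacity equals the max flow.
In the residual graph, reachable from Depot: {Depot, Y1}.
Min-cut edges: Depot→Jct1 (2), Depot→Port (9); capacity 2 + 9 = 11.

11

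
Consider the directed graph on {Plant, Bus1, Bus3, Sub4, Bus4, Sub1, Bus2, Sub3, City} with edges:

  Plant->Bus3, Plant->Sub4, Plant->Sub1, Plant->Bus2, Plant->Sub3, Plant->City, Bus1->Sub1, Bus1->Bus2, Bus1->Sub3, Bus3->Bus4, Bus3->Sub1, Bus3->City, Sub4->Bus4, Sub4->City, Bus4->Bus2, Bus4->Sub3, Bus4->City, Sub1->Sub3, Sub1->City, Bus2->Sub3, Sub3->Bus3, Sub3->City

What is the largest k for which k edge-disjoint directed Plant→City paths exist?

Assign every edge capacity 1; by Menger, the answer equals the max flow.
Path Plant→City (+1); total 1.
Path Plant→Bus3→City (+1); total 2.
Path Plant→Sub4→City (+1); total 3.
Path Plant→Sub1→City (+1); total 4.
Path Plant→Sub3→City (+1); total 5.
Path Plant→Bus2→Sub3→Bus3→Bus4→City (+1); total 6.
No residual Plant→City path; max flow = 6.
Certifying cut of size 6: {Plant→Bus2, Plant→Bus3, Plant→City, Plant→Sub1, Plant→Sub3, Plant→Sub4}.

6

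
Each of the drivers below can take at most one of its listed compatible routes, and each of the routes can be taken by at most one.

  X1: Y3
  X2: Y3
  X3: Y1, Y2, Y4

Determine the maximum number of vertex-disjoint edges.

Unit-capacity flow: source→left, listed edges, right→sink; max matching = max flow.
Augmenting path X1→Y3 (+1); matched 1.
Augmenting path X3→Y1 (+1); matched 2.
No augmenting path remains; maximum matching = 2.
König certificate: {X3, Y3} is a vertex cover of size 2 (every listed pair touches it), so no matching can be larger.

2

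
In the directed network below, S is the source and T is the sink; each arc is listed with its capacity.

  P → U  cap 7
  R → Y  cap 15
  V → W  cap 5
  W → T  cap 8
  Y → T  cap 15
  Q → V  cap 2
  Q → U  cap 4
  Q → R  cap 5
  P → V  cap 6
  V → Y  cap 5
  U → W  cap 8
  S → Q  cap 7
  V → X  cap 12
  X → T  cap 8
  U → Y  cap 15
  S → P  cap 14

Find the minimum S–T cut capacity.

Augment S→P→U→W→T: bottleneck 7, flow now 7.
Augment S→P→V→W→T: bottleneck 1, flow now 8.
Augment S→P→V→X→T: bottleneck 5, flow now 13.
Augment S→Q→R→Y→T: bottleneck 5, flow now 18.
Augment S→Q→U→Y→T: bottleneck 2, flow now 20.
No augmenting path remains; maximum flow = 20.
By max-flow min-cut, the minimum cut capacity equals the max flow.
In the residual graph, reachable from S: {S, P}.
Min-cut edges: S→Q (7), P→U (7), P→V (6); capacity 7 + 7 + 6 = 20.

20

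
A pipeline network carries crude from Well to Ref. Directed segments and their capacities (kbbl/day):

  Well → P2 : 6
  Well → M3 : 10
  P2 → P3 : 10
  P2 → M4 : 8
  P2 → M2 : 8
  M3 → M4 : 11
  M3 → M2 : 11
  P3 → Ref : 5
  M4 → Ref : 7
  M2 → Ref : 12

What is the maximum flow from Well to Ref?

16

Augment Well→P2→P3→Ref: bottleneck 5, flow now 5.
Augment Well→P2→M4→Ref: bottleneck 1, flow now 6.
Augment Well→M3→M4→Ref: bottleneck 6, flow now 12.
Augment Well→M3→M2→Ref: bottleneck 4, flow now 16.
No augmenting path remains; maximum flow = 16.
In the residual graph, reachable from Well: {Well}.
Min-cut edges: Well→P2 (6), Well→M3 (10); capacity 6 + 10 = 16.
This cut is saturated, so no flow can exceed 16.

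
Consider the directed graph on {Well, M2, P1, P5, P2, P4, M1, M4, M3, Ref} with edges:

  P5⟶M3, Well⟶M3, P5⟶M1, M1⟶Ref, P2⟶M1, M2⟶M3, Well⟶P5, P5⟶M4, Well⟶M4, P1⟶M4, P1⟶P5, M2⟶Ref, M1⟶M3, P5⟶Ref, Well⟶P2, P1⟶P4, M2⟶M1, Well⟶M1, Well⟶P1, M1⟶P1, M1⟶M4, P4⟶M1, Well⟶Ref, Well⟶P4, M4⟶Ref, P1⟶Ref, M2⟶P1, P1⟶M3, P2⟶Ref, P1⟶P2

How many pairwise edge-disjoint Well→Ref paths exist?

Assign every edge capacity 1; by Menger, the answer equals the max flow.
Path Well→Ref (+1); total 1.
Path Well→P1→Ref (+1); total 2.
Path Well→P5→Ref (+1); total 3.
Path Well→P2→Ref (+1); total 4.
Path Well→M1→Ref (+1); total 5.
Path Well→M4→Ref (+1); total 6.
No residual Well→Ref path; max flow = 6.
Certifying cut of size 6: {M1→Ref, M4→Ref, P1→Ref, P2→Ref, P5→Ref, Well→Ref}.

6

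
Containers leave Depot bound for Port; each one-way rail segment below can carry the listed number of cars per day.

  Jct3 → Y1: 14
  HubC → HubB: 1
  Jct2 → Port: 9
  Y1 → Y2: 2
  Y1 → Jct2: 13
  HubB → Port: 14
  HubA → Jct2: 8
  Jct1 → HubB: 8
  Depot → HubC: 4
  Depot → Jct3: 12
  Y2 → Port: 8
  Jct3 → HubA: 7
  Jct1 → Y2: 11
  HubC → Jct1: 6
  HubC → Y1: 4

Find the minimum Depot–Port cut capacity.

15

Augment Depot→HubC→HubB→Port: bottleneck 1, flow now 1.
Augment Depot→Jct3→HubA→Jct2→Port: bottleneck 7, flow now 8.
Augment Depot→Jct3→Y1→Y2→Port: bottleneck 2, flow now 10.
Augment Depot→Jct3→Y1→Jct2→Port: bottleneck 2, flow now 12.
Augment Depot→HubC→Jct1→HubB→Port: bottleneck 3, flow now 15.
No augmenting path remains; maximum flow = 15.
By max-flow min-cut, the minimum cut capacity equals the max flow.
In the residual graph, reachable from Depot: {Depot, Jct3, HubA, Y1, Jct2}.
Min-cut edges: Depot→HubC (4), Y1→Y2 (2), Jct2→Port (9); capacity 4 + 2 + 9 = 15.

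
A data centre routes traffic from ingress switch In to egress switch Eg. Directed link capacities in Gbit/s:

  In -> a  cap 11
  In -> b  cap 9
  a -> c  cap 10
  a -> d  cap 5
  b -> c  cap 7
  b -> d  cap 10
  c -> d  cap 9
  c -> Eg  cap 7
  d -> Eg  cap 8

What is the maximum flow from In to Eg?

15

Augment In→a→c→Eg: bottleneck 7, flow now 7.
Augment In→a→d→Eg: bottleneck 4, flow now 11.
Augment In→b→d→Eg: bottleneck 4, flow now 15.
No augmenting path remains; maximum flow = 15.
In the residual graph, reachable from In: {In, a, b, c, d}.
Min-cut edges: c→Eg (7), d→Eg (8); capacity 7 + 8 = 15.
This cut is saturated, so no flow can exceed 15.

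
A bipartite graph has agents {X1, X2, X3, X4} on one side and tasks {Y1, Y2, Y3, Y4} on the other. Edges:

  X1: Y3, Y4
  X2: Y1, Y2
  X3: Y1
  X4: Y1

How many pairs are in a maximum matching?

Unit-capacity flow: source→left, listed edges, right→sink; max matching = max flow.
Augmenting path X1→Y3 (+1); matched 1.
Augmenting path X2→Y1 (+1); matched 2.
Augmenting path X3→Y1→X2→Y2 (+1); matched 3.
No augmenting path remains; maximum matching = 3.
König certificate: {X1, X2, Y1} is a vertex cover of size 3 (every listed pair touches it), so no matching can be larger.

3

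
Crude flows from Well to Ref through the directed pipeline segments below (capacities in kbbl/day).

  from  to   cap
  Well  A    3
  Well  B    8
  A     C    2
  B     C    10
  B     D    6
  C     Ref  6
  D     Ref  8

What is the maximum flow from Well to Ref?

10

Augment Well→A→C→Ref: bottleneck 2, flow now 2.
Augment Well→B→C→Ref: bottleneck 4, flow now 6.
Augment Well→B→D→Ref: bottleneck 4, flow now 10.
No augmenting path remains; maximum flow = 10.
In the residual graph, reachable from Well: {Well, A}.
Min-cut edges: Well→B (8), A→C (2); capacity 8 + 2 = 10.
This cut is saturated, so no flow can exceed 10.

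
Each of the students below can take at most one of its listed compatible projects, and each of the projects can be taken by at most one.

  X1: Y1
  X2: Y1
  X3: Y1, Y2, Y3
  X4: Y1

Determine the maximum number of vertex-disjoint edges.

2

Unit-capacity flow: source→left, listed edges, right→sink; max matching = max flow.
Augmenting path X1→Y1 (+1); matched 1.
Augmenting path X3→Y2 (+1); matched 2.
No augmenting path remains; maximum matching = 2.
König certificate: {X3, Y1} is a vertex cover of size 2 (every listed pair touches it), so no matching can be larger.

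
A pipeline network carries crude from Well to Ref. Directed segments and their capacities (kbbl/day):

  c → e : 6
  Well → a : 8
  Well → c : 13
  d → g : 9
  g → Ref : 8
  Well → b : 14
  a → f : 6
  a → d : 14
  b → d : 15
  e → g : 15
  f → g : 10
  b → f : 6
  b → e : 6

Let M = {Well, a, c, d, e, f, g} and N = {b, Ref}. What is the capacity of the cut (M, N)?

Edges leaving {Well, a, c, d, e, f, g}: Well→b (14), g→Ref (8).
Cut capacity = 14 + 8 = 22.

22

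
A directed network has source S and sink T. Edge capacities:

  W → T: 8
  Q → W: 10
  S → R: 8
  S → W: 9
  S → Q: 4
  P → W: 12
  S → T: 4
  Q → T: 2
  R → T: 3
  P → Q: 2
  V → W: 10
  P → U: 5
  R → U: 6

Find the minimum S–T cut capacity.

17

Augment S→T: bottleneck 4, flow now 4.
Augment S→Q→T: bottleneck 2, flow now 6.
Augment S→R→T: bottleneck 3, flow now 9.
Augment S→W→T: bottleneck 8, flow now 17.
No augmenting path remains; maximum flow = 17.
By max-flow min-cut, the minimum cut capacity equals the max flow.
In the residual graph, reachable from S: {S, Q, R, U, W}.
Min-cut edges: S→T (4), Q→T (2), R→T (3), W→T (8); capacity 4 + 2 + 3 + 8 = 17.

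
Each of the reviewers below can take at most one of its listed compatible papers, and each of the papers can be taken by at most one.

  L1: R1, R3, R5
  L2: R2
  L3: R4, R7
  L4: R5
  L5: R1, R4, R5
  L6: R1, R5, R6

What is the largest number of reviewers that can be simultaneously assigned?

Unit-capacity flow: source→left, listed edges, right→sink; max matching = max flow.
Augmenting path L1→R1 (+1); matched 1.
Augmenting path L2→R2 (+1); matched 2.
Augmenting path L3→R4 (+1); matched 3.
Augmenting path L4→R5 (+1); matched 4.
Augmenting path L6→R6 (+1); matched 5.
Augmenting path L5→R1→L1→R3 (+1); matched 6.
No augmenting path remains; maximum matching = 6.
König certificate: {L1, L2, L3, L4, L5, L6} is a vertex cover of size 6 (every listed pair touches it), so no matching can be larger.

6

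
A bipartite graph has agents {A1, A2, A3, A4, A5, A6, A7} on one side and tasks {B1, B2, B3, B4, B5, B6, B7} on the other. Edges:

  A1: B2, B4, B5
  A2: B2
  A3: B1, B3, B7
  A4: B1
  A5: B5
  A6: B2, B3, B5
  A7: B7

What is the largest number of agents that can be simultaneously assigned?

Unit-capacity flow: source→left, listed edges, right→sink; max matching = max flow.
Augmenting path A1→B2 (+1); matched 1.
Augmenting path A3→B1 (+1); matched 2.
Augmenting path A5→B5 (+1); matched 3.
Augmenting path A6→B3 (+1); matched 4.
Augmenting path A7→B7 (+1); matched 5.
Augmenting path A2→B2→A1→B4 (+1); matched 6.
No augmenting path remains; maximum matching = 6.
König certificate: {A1, B1, B2, B3, B5, B7} is a vertex cover of size 6 (every listed pair touches it), so no matching can be larger.

6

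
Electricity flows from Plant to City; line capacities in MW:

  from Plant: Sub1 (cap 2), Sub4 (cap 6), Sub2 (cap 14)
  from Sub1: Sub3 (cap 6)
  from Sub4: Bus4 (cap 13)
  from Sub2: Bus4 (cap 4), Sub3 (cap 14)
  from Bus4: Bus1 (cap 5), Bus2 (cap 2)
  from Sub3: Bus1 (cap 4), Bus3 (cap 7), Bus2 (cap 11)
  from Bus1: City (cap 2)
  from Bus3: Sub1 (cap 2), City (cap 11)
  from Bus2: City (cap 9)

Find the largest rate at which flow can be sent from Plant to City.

Augment Plant→Sub1→Sub3→Bus1→City: bottleneck 2, flow now 2.
Augment Plant→Sub4→Bus4→Bus2→City: bottleneck 2, flow now 4.
Augment Plant→Sub2→Sub3→Bus3→City: bottleneck 7, flow now 11.
Augment Plant→Sub2→Sub3→Bus2→City: bottleneck 7, flow now 18.
No augmenting path remains; maximum flow = 18.
In the residual graph, reachable from Plant: {Plant, Sub1, Sub4, Sub2, Bus4, Sub3, Bus1, Bus2}.
Min-cut edges: Sub3→Bus3 (7), Bus1→City (2), Bus2→City (9); capacity 7 + 2 + 9 = 18.
This cut is saturated, so no flow can exceed 18.

18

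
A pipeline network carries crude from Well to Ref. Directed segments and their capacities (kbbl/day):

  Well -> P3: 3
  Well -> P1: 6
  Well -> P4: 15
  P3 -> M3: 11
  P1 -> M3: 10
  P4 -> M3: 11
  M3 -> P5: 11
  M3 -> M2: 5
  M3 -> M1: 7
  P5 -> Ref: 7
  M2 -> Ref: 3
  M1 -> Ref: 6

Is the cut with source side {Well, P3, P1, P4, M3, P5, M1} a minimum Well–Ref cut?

No — its capacity is 18, but the minimum cut has capacity 16.

Given cut capacity: 5 + 7 + 6 = 18.
Augment Well→P3→M3→P5→Ref: bottleneck 3, flow now 3.
Augment Well→P1→M3→P5→Ref: bottleneck 4, flow now 7.
Augment Well→P1→M3→M2→Ref: bottleneck 2, flow now 9.
Augment Well→P4→M3→M2→Ref: bottleneck 1, flow now 10.
Augment Well→P4→M3→M1→Ref: bottleneck 6, flow now 16.
No augmenting path remains; maximum flow = 16.
In the residual graph, reachable from Well: {Well, P3, P1, P4, M3, P5, M2, M1}.
Min-cut edges: P5→Ref (7), M2→Ref (3), M1→Ref (6); capacity 7 + 3 + 6 = 16.
Cut capacity 18 exceeds the max flow 16, so it is not minimum.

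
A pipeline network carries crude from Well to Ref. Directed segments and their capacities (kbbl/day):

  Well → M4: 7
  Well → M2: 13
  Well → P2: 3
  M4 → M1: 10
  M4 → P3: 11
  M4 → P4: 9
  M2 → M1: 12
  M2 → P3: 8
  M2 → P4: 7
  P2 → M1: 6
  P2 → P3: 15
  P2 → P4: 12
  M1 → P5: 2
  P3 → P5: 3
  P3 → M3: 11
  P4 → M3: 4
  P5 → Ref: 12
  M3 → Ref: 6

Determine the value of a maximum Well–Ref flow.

Augment Well→M4→M1→P5→Ref: bottleneck 2, flow now 2.
Augment Well→M4→P3→P5→Ref: bottleneck 3, flow now 5.
Augment Well→M4→P3→M3→Ref: bottleneck 2, flow now 7.
Augment Well→M2→P3→M3→Ref: bottleneck 4, flow now 11.
No augmenting path remains; maximum flow = 11.
In the residual graph, reachable from Well: {Well, M4, M2, P2, M1, P3, P4, M3}.
Min-cut edges: M1→P5 (2), P3→P5 (3), M3→Ref (6); capacity 2 + 3 + 6 = 11.
This cut is saturated, so no flow can exceed 11.

11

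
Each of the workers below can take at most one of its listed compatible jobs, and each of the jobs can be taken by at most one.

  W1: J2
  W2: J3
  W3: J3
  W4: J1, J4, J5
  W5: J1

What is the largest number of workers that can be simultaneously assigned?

4

Unit-capacity flow: source→left, listed edges, right→sink; max matching = max flow.
Augmenting path W1→J2 (+1); matched 1.
Augmenting path W2→J3 (+1); matched 2.
Augmenting path W4→J1 (+1); matched 3.
Augmenting path W5→J1→W4→J4 (+1); matched 4.
No augmenting path remains; maximum matching = 4.
König certificate: {W1, W4, W5, J3} is a vertex cover of size 4 (every listed pair touches it), so no matching can be larger.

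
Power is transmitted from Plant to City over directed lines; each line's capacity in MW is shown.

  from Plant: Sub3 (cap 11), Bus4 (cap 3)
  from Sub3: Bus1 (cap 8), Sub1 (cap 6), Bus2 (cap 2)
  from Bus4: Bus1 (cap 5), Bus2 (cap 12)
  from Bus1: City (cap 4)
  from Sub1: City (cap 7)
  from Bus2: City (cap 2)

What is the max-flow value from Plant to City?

12

Augment Plant→Sub3→Bus1→City: bottleneck 4, flow now 4.
Augment Plant→Sub3→Sub1→City: bottleneck 6, flow now 10.
Augment Plant→Sub3→Bus2→City: bottleneck 1, flow now 11.
Augment Plant→Bus4→Bus2→City: bottleneck 1, flow now 12.
No augmenting path remains; maximum flow = 12.
In the residual graph, reachable from Plant: {Plant, Sub3, Bus4, Bus1, Bus2}.
Min-cut edges: Sub3→Sub1 (6), Bus1→City (4), Bus2→City (2); capacity 6 + 4 + 2 = 12.
This cut is saturated, so no flow can exceed 12.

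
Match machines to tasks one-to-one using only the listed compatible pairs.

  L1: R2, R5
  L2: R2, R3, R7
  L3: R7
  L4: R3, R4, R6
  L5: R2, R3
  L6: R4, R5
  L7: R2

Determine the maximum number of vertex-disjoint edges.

Unit-capacity flow: source→left, listed edges, right→sink; max matching = max flow.
Augmenting path L1→R2 (+1); matched 1.
Augmenting path L2→R3 (+1); matched 2.
Augmenting path L3→R7 (+1); matched 3.
Augmenting path L4→R4 (+1); matched 4.
Augmenting path L6→R5 (+1); matched 5.
Augmenting path L5→R2→L1→R5→L6→R4→L4→R6 (+1); matched 6.
No augmenting path remains; maximum matching = 6.
König certificate: {L1, L4, L6, R2, R3, R7} is a vertex cover of size 6 (every listed pair touches it), so no matching can be larger.

6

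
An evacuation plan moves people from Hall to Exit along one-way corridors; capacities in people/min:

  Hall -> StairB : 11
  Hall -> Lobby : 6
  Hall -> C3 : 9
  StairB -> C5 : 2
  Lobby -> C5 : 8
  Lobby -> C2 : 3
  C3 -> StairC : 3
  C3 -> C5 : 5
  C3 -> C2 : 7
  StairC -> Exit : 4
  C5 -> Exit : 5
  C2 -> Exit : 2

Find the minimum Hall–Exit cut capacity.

10

Augment Hall→StairB→C5→Exit: bottleneck 2, flow now 2.
Augment Hall→Lobby→C5→Exit: bottleneck 3, flow now 5.
Augment Hall→Lobby→C2→Exit: bottleneck 2, flow now 7.
Augment Hall→C3→StairC→Exit: bottleneck 3, flow now 10.
No augmenting path remains; maximum flow = 10.
By max-flow min-cut, the minimum cut capacity equals the max flow.
In the residual graph, reachable from Hall: {Hall, StairB, Lobby, C3, C5, C2}.
Min-cut edges: C3→StairC (3), C5→Exit (5), C2→Exit (2); capacity 3 + 5 + 2 = 10.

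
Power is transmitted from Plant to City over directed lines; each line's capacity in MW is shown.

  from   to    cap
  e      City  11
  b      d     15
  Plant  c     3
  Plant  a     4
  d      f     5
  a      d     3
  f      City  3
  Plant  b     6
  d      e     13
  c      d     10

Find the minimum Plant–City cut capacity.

12

Augment Plant→a→d→e→City: bottleneck 3, flow now 3.
Augment Plant→b→d→e→City: bottleneck 6, flow now 9.
Augment Plant→c→d→e→City: bottleneck 2, flow now 11.
Augment Plant→c→d→f→City: bottleneck 1, flow now 12.
No augmenting path remains; maximum flow = 12.
By max-flow min-cut, the minimum cut capacity equals the max flow.
In the residual graph, reachable from Plant: {Plant, a}.
Min-cut edges: Plant→b (6), Plant→c (3), a→d (3); capacity 6 + 3 + 3 = 12.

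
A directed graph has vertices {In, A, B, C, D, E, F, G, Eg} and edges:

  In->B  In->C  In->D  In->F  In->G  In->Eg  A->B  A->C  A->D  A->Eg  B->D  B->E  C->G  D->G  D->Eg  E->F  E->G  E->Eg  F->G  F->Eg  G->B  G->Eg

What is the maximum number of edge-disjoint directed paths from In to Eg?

Assign every edge capacity 1; by Menger, the answer equals the max flow.
Path In→Eg (+1); total 1.
Path In→D→Eg (+1); total 2.
Path In→F→Eg (+1); total 3.
Path In→G→Eg (+1); total 4.
Path In→B→E→Eg (+1); total 5.
No residual In→Eg path; max flow = 5.
Certifying cut of size 5: {B→E, D→Eg, G→Eg, In→Eg, In→F}.

5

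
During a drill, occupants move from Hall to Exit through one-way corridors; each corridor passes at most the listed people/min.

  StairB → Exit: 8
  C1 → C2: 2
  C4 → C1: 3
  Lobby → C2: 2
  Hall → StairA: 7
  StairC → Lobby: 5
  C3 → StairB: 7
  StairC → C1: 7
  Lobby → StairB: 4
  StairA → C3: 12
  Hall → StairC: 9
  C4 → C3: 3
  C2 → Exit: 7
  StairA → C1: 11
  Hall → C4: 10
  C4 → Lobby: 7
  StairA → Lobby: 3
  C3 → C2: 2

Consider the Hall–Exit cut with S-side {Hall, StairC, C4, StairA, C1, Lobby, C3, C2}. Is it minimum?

No — its capacity is 18, but the minimum cut has capacity 14.

Given cut capacity: 4 + 7 + 7 = 18.
Augment Hall→StairC→C1→C2→Exit: bottleneck 2, flow now 2.
Augment Hall→StairC→Lobby→StairB→Exit: bottleneck 4, flow now 6.
Augment Hall→StairC→Lobby→C2→Exit: bottleneck 1, flow now 7.
Augment Hall→C4→Lobby→C2→Exit: bottleneck 1, flow now 8.
Augment Hall→C4→C3→StairB→Exit: bottleneck 3, flow now 11.
Augment Hall→StairA→C3→StairB→Exit: bottleneck 1, flow now 12.
Augment Hall→StairA→C3→C2→Exit: bottleneck 2, flow now 14.
No augmenting path remains; maximum flow = 14.
In the residual graph, reachable from Hall: {Hall, StairC, C4, StairA, C1, Lobby, C3, StairB}.
Min-cut edges: C1→C2 (2), Lobby→C2 (2), C3→C2 (2), StairB→Exit (8); capacity 2 + 2 + 2 + 8 = 14.
Cut capacity 18 exceeds the max flow 14, so it is not minimum.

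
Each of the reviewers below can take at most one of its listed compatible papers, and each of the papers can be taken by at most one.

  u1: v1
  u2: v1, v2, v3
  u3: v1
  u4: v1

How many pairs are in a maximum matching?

2

Unit-capacity flow: source→left, listed edges, right→sink; max matching = max flow.
Augmenting path u1→v1 (+1); matched 1.
Augmenting path u2→v2 (+1); matched 2.
No augmenting path remains; maximum matching = 2.
König certificate: {u2, v1} is a vertex cover of size 2 (every listed pair touches it), so no matching can be larger.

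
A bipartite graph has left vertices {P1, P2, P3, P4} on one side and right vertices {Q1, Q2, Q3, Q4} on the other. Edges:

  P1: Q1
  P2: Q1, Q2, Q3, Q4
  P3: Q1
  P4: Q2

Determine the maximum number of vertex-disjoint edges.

Unit-capacity flow: source→left, listed edges, right→sink; max matching = max flow.
Augmenting path P1→Q1 (+1); matched 1.
Augmenting path P2→Q2 (+1); matched 2.
Augmenting path P4→Q2→P2→Q3 (+1); matched 3.
No augmenting path remains; maximum matching = 3.
König certificate: {P2, P4, Q1} is a vertex cover of size 3 (every listed pair touches it), so no matching can be larger.

3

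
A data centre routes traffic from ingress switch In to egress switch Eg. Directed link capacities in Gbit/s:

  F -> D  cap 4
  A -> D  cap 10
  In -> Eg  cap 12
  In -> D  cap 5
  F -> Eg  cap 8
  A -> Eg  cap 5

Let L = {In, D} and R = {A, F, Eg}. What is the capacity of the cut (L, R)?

12

Edges leaving {In, D}: In→Eg (12).
Cut capacity = 12 = 12.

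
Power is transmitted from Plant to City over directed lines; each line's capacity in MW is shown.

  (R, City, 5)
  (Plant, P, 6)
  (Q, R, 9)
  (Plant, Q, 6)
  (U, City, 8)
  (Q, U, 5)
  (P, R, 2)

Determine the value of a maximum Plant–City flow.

Augment Plant→P→R→City: bottleneck 2, flow now 2.
Augment Plant→Q→R→City: bottleneck 3, flow now 5.
Augment Plant→Q→U→City: bottleneck 3, flow now 8.
No augmenting path remains; maximum flow = 8.
In the residual graph, reachable from Plant: {Plant, P}.
Min-cut edges: Plant→Q (6), P→R (2); capacity 6 + 2 = 8.
This cut is saturated, so no flow can exceed 8.

8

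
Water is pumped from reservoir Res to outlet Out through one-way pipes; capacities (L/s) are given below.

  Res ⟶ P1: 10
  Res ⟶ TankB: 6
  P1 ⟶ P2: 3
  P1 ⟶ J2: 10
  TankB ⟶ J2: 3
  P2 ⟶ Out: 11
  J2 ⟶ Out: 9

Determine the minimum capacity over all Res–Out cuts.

12

Augment Res→P1→P2→Out: bottleneck 3, flow now 3.
Augment Res→P1→J2→Out: bottleneck 7, flow now 10.
Augment Res→TankB→J2→Out: bottleneck 2, flow now 12.
No augmenting path remains; maximum flow = 12.
By max-flow min-cut, the minimum cut capacity equals the max flow.
In the residual graph, reachable from Res: {Res, P1, TankB, J2}.
Min-cut edges: P1→P2 (3), J2→Out (9); capacity 3 + 9 = 12.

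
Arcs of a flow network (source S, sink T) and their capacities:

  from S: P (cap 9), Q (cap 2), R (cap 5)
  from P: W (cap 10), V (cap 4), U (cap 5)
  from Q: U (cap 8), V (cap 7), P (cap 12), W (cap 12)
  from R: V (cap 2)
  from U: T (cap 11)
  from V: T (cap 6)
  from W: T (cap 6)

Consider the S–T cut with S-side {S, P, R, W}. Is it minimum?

No — its capacity is 19, but the minimum cut has capacity 13.

Given cut capacity: 2 + 5 + 4 + 2 + 6 = 19.
Augment S→P→U→T: bottleneck 5, flow now 5.
Augment S→P→V→T: bottleneck 4, flow now 9.
Augment S→Q→U→T: bottleneck 2, flow now 11.
Augment S→R→V→T: bottleneck 2, flow now 13.
No augmenting path remains; maximum flow = 13.
In the residual graph, reachable from S: {S, R}.
Min-cut edges: S→P (9), S→Q (2), R→V (2); capacity 9 + 2 + 2 = 13.
Cut capacity 19 exceeds the max flow 13, so it is not minimum.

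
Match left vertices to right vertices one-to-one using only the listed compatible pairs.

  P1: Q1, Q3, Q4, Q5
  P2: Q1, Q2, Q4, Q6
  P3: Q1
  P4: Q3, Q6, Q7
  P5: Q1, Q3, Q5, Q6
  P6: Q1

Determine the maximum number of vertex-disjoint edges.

Unit-capacity flow: source→left, listed edges, right→sink; max matching = max flow.
Augmenting path P1→Q1 (+1); matched 1.
Augmenting path P2→Q2 (+1); matched 2.
Augmenting path P4→Q3 (+1); matched 3.
Augmenting path P5→Q5 (+1); matched 4.
Augmenting path P3→Q1→P1→Q4 (+1); matched 5.
No augmenting path remains; maximum matching = 5.
König certificate: {P1, P2, P4, P5, Q1} is a vertex cover of size 5 (every listed pair touches it), so no matching can be larger.

5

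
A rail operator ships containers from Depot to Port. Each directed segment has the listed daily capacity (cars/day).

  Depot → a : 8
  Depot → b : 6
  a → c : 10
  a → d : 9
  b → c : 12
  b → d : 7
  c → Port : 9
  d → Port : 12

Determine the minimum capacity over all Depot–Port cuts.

Augment Depot→a→c→Port: bottleneck 8, flow now 8.
Augment Depot→b→c→Port: bottleneck 1, flow now 9.
Augment Depot→b→d→Port: bottleneck 5, flow now 14.
No augmenting path remains; maximum flow = 14.
By max-flow min-cut, the minimum cut capacity equals the max flow.
In the residual graph, reachable from Depot: {Depot}.
Min-cut edges: Depot→a (8), Depot→b (6); capacity 8 + 6 = 14.

14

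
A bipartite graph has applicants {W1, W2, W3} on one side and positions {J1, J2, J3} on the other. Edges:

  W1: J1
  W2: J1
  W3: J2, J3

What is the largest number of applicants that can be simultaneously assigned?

2

Unit-capacity flow: source→left, listed edges, right→sink; max matching = max flow.
Augmenting path W1→J1 (+1); matched 1.
Augmenting path W3→J2 (+1); matched 2.
No augmenting path remains; maximum matching = 2.
König certificate: {W3, J1} is a vertex cover of size 2 (every listed pair touches it), so no matching can be larger.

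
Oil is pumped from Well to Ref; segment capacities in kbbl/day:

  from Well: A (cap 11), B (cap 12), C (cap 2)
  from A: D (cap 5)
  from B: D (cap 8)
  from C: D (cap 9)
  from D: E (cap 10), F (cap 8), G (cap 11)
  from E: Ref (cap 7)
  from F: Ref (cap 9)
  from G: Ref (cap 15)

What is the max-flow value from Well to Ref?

Augment Well→A→D→E→Ref: bottleneck 5, flow now 5.
Augment Well→B→D→E→Ref: bottleneck 2, flow now 7.
Augment Well→B→D→F→Ref: bottleneck 6, flow now 13.
Augment Well→C→D→F→Ref: bottleneck 2, flow now 15.
No augmenting path remains; maximum flow = 15.
In the residual graph, reachable from Well: {Well, A, B}.
Min-cut edges: Well→C (2), A→D (5), B→D (8); capacity 2 + 5 + 8 = 15.
This cut is saturated, so no flow can exceed 15.

15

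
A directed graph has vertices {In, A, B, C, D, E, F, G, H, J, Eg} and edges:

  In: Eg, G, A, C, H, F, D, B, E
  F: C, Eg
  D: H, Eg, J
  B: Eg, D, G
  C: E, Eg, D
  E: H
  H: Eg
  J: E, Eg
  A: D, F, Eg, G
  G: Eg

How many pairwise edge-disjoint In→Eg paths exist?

Assign every edge capacity 1; by Menger, the answer equals the max flow.
Path In→Eg (+1); total 1.
Path In→A→Eg (+1); total 2.
Path In→B→Eg (+1); total 3.
Path In→C→Eg (+1); total 4.
Path In→D→Eg (+1); total 5.
Path In→F→Eg (+1); total 6.
Path In→G→Eg (+1); total 7.
Path In→H→Eg (+1); total 8.
No residual In→Eg path; max flow = 8.
Certifying cut of size 8: {H→Eg, In→A, In→B, In→C, In→D, In→Eg, In→F, In→G}.

8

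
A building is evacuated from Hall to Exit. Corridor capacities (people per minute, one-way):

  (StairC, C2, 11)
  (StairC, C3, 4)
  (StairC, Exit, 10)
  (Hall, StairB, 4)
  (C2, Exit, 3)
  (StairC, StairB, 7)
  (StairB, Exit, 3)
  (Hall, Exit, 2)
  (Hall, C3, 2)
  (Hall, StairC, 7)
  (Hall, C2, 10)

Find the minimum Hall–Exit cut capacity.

15

Augment Hall→Exit: bottleneck 2, flow now 2.
Augment Hall→StairC→Exit: bottleneck 7, flow now 9.
Augment Hall→C2→Exit: bottleneck 3, flow now 12.
Augment Hall→StairB→Exit: bottleneck 3, flow now 15.
No augmenting path remains; maximum flow = 15.
By max-flow min-cut, the minimum cut capacity equals the max flow.
In the residual graph, reachable from Hall: {Hall, C2, StairB, C3}.
Min-cut edges: Hall→StairC (7), Hall→Exit (2), C2→Exit (3), StairB→Exit (3); capacity 7 + 2 + 3 + 3 = 15.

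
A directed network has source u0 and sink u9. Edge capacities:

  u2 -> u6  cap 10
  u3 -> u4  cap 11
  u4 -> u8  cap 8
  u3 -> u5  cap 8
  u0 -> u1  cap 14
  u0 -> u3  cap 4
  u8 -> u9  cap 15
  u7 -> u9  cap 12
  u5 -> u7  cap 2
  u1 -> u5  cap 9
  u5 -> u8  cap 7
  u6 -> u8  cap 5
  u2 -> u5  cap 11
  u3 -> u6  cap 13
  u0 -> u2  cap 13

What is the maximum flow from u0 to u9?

17

Augment u0→u1→u5→u7→u9: bottleneck 2, flow now 2.
Augment u0→u1→u5→u8→u9: bottleneck 7, flow now 9.
Augment u0→u2→u6→u8→u9: bottleneck 5, flow now 14.
Augment u0→u3→u4→u8→u9: bottleneck 3, flow now 17.
No augmenting path remains; maximum flow = 17.
In the residual graph, reachable from u0: {u0, u1, u2, u3, u4, u5, u6, u8}.
Min-cut edges: u5→u7 (2), u8→u9 (15); capacity 2 + 15 = 17.
This cut is saturated, so no flow can exceed 17.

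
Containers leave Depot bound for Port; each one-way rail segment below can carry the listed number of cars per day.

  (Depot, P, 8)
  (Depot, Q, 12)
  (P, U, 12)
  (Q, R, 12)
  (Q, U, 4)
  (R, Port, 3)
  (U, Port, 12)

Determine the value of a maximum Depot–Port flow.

Augment Depot→P→U→Port: bottleneck 8, flow now 8.
Augment Depot→Q→R→Port: bottleneck 3, flow now 11.
Augment Depot→Q→U→Port: bottleneck 4, flow now 15.
No augmenting path remains; maximum flow = 15.
In the residual graph, reachable from Depot: {Depot, Q, R}.
Min-cut edges: Depot→P (8), Q→U (4), R→Port (3); capacity 8 + 4 + 3 = 15.
This cut is saturated, so no flow can exceed 15.

15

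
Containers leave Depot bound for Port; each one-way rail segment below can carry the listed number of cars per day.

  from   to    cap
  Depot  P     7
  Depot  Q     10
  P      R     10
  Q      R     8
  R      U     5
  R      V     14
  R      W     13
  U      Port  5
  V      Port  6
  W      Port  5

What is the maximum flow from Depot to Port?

15

Augment Depot→P→R→U→Port: bottleneck 5, flow now 5.
Augment Depot→P→R→V→Port: bottleneck 2, flow now 7.
Augment Depot→Q→R→V→Port: bottleneck 4, flow now 11.
Augment Depot→Q→R→W→Port: bottleneck 4, flow now 15.
No augmenting path remains; maximum flow = 15.
In the residual graph, reachable from Depot: {Depot, Q}.
Min-cut edges: Depot→P (7), Q→R (8); capacity 7 + 8 = 15.
This cut is saturated, so no flow can exceed 15.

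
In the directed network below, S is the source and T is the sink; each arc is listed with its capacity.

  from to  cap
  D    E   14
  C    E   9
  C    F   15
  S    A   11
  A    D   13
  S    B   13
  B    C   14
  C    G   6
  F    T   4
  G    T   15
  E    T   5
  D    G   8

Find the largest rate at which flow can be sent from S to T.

Augment S→A→D→E→T: bottleneck 5, flow now 5.
Augment S→A→D→G→T: bottleneck 6, flow now 11.
Augment S→B→C→F→T: bottleneck 4, flow now 15.
Augment S→B→C→G→T: bottleneck 6, flow now 21.
Augment S→B→C→E→D→G→T: bottleneck 2, flow now 23. (uses reverse residual edge)
No augmenting path remains; maximum flow = 23.
In the residual graph, reachable from S: {S, A, B, C, D, E, F}.
Min-cut edges: C→G (6), D→G (8), E→T (5), F→T (4); capacity 6 + 8 + 5 + 4 = 23.
This cut is saturated, so no flow can exceed 23.

23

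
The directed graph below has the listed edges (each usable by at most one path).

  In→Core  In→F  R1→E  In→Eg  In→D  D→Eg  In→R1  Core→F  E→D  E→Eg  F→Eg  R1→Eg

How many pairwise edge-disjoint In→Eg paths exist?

Assign every edge capacity 1; by Menger, the answer equals the max flow.
Path In→Eg (+1); total 1.
Path In→F→Eg (+1); total 2.
Path In→R1→Eg (+1); total 3.
Path In→D→Eg (+1); total 4.
No residual In→Eg path; max flow = 4.
Certifying cut of size 4: {F→Eg, In→D, In→Eg, In→R1}.

4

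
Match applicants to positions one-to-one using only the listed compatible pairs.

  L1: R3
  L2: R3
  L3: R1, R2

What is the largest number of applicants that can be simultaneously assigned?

Unit-capacity flow: source→left, listed edges, right→sink; max matching = max flow.
Augmenting path L1→R3 (+1); matched 1.
Augmenting path L3→R1 (+1); matched 2.
No augmenting path remains; maximum matching = 2.
König certificate: {L3, R3} is a vertex cover of size 2 (every listed pair touches it), so no matching can be larger.

2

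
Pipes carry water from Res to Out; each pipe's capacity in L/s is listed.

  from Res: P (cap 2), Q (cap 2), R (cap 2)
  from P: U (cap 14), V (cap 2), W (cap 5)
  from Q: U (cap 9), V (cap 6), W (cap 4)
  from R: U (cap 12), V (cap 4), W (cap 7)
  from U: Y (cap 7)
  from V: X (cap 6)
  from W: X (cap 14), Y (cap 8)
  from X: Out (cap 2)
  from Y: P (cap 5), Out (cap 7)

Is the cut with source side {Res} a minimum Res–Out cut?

Given cut capacity: 2 + 2 + 2 = 6.
Augment Res→P→U→Y→Out: bottleneck 2, flow now 2.
Augment Res→Q→U→Y→Out: bottleneck 2, flow now 4.
Augment Res→R→U→Y→Out: bottleneck 2, flow now 6.
No augmenting path remains; maximum flow = 6.
Cut capacity 6 equals the max flow, so it is a minimum cut.

Yes — it is a minimum cut (capacity 6).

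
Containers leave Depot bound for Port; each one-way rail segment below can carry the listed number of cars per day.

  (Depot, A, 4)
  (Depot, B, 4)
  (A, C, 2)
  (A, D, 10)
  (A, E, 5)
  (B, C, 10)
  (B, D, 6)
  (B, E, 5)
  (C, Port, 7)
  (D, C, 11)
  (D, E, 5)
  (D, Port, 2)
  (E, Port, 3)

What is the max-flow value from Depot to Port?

8

Augment Depot→A→C→Port: bottleneck 2, flow now 2.
Augment Depot→A→D→Port: bottleneck 2, flow now 4.
Augment Depot→B→C→Port: bottleneck 4, flow now 8.
No augmenting path remains; maximum flow = 8.
In the residual graph, reachable from Depot: {Depot}.
Min-cut edges: Depot→A (4), Depot→B (4); capacity 4 + 4 = 8.
This cut is saturated, so no flow can exceed 8.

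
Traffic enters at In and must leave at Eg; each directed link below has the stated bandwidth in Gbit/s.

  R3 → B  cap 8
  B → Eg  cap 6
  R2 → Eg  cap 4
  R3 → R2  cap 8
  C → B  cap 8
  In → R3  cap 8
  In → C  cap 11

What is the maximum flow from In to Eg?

10

Augment In→R3→R2→Eg: bottleneck 4, flow now 4.
Augment In→R3→B→Eg: bottleneck 4, flow now 8.
Augment In→C→B→Eg: bottleneck 2, flow now 10.
No augmenting path remains; maximum flow = 10.
In the residual graph, reachable from In: {In, R3, C, R2, B}.
Min-cut edges: R2→Eg (4), B→Eg (6); capacity 4 + 6 = 10.
This cut is saturated, so no flow can exceed 10.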